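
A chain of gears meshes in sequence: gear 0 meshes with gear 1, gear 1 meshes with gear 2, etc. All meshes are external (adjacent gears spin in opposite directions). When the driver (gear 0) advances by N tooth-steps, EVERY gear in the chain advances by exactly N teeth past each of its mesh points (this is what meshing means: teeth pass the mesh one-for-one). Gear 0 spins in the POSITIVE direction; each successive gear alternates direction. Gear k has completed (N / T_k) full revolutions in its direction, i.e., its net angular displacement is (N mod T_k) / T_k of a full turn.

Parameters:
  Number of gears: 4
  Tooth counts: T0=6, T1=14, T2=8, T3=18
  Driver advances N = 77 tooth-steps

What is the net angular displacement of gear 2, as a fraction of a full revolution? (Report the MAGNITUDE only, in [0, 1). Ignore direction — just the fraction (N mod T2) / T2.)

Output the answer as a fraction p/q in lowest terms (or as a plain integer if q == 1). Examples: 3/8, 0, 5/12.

Answer: 5/8

Derivation:
Chain of 4 gears, tooth counts: [6, 14, 8, 18]
  gear 0: T0=6, direction=positive, advance = 77 mod 6 = 5 teeth = 5/6 turn
  gear 1: T1=14, direction=negative, advance = 77 mod 14 = 7 teeth = 7/14 turn
  gear 2: T2=8, direction=positive, advance = 77 mod 8 = 5 teeth = 5/8 turn
  gear 3: T3=18, direction=negative, advance = 77 mod 18 = 5 teeth = 5/18 turn
Gear 2: 77 mod 8 = 5
Fraction = 5 / 8 = 5/8 (gcd(5,8)=1) = 5/8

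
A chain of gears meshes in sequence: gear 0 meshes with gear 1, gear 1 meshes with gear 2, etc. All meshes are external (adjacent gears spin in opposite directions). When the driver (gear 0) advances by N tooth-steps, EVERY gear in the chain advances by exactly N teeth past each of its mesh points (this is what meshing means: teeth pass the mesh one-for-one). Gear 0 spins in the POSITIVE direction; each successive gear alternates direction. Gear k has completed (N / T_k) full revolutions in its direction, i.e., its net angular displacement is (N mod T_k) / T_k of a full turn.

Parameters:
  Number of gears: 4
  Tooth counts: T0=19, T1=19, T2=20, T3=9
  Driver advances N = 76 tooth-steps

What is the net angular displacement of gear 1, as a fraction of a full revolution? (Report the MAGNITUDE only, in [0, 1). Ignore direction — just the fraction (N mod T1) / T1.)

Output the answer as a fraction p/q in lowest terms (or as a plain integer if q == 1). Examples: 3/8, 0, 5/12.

Chain of 4 gears, tooth counts: [19, 19, 20, 9]
  gear 0: T0=19, direction=positive, advance = 76 mod 19 = 0 teeth = 0/19 turn
  gear 1: T1=19, direction=negative, advance = 76 mod 19 = 0 teeth = 0/19 turn
  gear 2: T2=20, direction=positive, advance = 76 mod 20 = 16 teeth = 16/20 turn
  gear 3: T3=9, direction=negative, advance = 76 mod 9 = 4 teeth = 4/9 turn
Gear 1: 76 mod 19 = 0
Fraction = 0 / 19 = 0/1 (gcd(0,19)=19) = 0

Answer: 0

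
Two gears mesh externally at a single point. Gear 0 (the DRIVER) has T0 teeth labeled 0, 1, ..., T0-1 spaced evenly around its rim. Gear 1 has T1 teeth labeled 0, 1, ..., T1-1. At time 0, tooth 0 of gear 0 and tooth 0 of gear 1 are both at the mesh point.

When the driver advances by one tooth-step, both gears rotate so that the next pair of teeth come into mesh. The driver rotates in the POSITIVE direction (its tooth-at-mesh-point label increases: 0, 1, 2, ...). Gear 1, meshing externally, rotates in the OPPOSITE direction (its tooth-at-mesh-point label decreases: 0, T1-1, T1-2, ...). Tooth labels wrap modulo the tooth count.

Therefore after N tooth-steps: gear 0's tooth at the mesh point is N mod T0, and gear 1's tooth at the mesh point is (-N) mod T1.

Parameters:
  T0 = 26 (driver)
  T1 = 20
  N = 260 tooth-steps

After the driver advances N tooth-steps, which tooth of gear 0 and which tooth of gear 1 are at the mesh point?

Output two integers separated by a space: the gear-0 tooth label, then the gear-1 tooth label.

Answer: 0 0

Derivation:
Gear 0 (driver, T0=26): tooth at mesh = N mod T0
  260 = 10 * 26 + 0, so 260 mod 26 = 0
  gear 0 tooth = 0
Gear 1 (driven, T1=20): tooth at mesh = (-N) mod T1
  260 = 13 * 20 + 0, so 260 mod 20 = 0
  (-260) mod 20 = 0
Mesh after 260 steps: gear-0 tooth 0 meets gear-1 tooth 0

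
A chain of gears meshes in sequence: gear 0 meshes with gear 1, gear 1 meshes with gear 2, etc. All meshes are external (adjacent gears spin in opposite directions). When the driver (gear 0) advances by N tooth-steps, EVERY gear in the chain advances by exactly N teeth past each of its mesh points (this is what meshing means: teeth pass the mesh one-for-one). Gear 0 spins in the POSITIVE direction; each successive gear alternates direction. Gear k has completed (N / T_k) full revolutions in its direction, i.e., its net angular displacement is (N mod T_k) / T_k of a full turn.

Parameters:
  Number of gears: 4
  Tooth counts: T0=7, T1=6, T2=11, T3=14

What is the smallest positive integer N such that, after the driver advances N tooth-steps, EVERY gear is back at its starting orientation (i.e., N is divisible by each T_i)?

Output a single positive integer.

Answer: 462

Derivation:
Gear k returns to start when N is a multiple of T_k.
All gears at start simultaneously when N is a common multiple of [7, 6, 11, 14]; the smallest such N is lcm(7, 6, 11, 14).
Start: lcm = T0 = 7
Fold in T1=6: gcd(7, 6) = 1; lcm(7, 6) = 7 * 6 / 1 = 42 / 1 = 42
Fold in T2=11: gcd(42, 11) = 1; lcm(42, 11) = 42 * 11 / 1 = 462 / 1 = 462
Fold in T3=14: gcd(462, 14) = 14; lcm(462, 14) = 462 * 14 / 14 = 6468 / 14 = 462
Full cycle length = 462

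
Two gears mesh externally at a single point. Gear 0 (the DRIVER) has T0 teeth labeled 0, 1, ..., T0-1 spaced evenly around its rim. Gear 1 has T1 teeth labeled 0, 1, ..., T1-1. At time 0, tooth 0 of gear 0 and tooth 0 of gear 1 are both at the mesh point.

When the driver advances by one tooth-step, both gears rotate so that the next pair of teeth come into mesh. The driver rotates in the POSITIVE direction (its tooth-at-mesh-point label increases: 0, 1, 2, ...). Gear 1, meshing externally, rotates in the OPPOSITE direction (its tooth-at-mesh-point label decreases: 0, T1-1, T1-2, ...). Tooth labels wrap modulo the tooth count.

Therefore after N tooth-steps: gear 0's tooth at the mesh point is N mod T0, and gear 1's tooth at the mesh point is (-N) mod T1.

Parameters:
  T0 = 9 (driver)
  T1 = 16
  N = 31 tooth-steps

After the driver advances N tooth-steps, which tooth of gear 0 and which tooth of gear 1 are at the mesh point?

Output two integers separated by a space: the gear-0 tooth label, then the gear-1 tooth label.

Gear 0 (driver, T0=9): tooth at mesh = N mod T0
  31 = 3 * 9 + 4, so 31 mod 9 = 4
  gear 0 tooth = 4
Gear 1 (driven, T1=16): tooth at mesh = (-N) mod T1
  31 = 1 * 16 + 15, so 31 mod 16 = 15
  (-31) mod 16 = (-15) mod 16 = 16 - 15 = 1
Mesh after 31 steps: gear-0 tooth 4 meets gear-1 tooth 1

Answer: 4 1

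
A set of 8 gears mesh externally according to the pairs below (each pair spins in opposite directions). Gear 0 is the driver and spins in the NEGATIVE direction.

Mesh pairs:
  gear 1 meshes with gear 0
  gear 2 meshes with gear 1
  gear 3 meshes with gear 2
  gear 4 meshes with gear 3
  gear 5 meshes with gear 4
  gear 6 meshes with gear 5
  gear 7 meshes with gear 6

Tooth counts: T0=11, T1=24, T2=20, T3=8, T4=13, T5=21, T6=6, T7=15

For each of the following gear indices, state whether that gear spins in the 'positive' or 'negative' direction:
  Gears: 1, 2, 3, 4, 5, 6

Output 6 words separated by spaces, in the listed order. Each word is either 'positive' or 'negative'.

Gear 0 (driver): negative (depth 0)
  gear 1: meshes with gear 0 -> depth 1 -> positive (opposite of gear 0)
  gear 2: meshes with gear 1 -> depth 2 -> negative (opposite of gear 1)
  gear 3: meshes with gear 2 -> depth 3 -> positive (opposite of gear 2)
  gear 4: meshes with gear 3 -> depth 4 -> negative (opposite of gear 3)
  gear 5: meshes with gear 4 -> depth 5 -> positive (opposite of gear 4)
  gear 6: meshes with gear 5 -> depth 6 -> negative (opposite of gear 5)
  gear 7: meshes with gear 6 -> depth 7 -> positive (opposite of gear 6)
Queried indices 1, 2, 3, 4, 5, 6 -> positive, negative, positive, negative, positive, negative

Answer: positive negative positive negative positive negative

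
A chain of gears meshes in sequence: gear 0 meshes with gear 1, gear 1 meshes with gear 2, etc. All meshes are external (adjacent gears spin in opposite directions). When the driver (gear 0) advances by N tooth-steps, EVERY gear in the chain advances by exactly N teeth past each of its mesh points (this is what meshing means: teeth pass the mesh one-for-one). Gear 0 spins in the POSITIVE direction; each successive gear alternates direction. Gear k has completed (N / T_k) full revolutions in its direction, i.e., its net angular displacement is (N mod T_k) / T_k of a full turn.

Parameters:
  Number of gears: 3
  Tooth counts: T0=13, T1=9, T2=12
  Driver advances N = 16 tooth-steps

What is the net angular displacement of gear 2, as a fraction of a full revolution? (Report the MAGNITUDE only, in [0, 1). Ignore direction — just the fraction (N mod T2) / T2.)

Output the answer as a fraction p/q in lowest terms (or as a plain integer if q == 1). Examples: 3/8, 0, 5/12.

Chain of 3 gears, tooth counts: [13, 9, 12]
  gear 0: T0=13, direction=positive, advance = 16 mod 13 = 3 teeth = 3/13 turn
  gear 1: T1=9, direction=negative, advance = 16 mod 9 = 7 teeth = 7/9 turn
  gear 2: T2=12, direction=positive, advance = 16 mod 12 = 4 teeth = 4/12 turn
Gear 2: 16 mod 12 = 4
Fraction = 4 / 12 = 1/3 (gcd(4,12)=4) = 1/3

Answer: 1/3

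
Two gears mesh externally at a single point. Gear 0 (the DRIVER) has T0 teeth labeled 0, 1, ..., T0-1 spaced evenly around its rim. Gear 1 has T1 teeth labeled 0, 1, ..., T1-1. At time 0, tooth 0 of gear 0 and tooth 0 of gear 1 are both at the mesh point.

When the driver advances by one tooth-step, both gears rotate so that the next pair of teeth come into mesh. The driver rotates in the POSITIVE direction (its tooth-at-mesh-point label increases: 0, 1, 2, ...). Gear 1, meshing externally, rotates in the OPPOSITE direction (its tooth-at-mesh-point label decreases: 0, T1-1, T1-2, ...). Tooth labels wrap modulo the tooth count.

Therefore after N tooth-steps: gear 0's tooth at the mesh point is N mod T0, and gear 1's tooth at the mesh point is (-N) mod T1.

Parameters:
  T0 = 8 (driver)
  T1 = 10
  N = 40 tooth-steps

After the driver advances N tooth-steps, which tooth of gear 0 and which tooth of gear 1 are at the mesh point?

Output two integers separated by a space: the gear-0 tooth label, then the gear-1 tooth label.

Answer: 0 0

Derivation:
Gear 0 (driver, T0=8): tooth at mesh = N mod T0
  40 = 5 * 8 + 0, so 40 mod 8 = 0
  gear 0 tooth = 0
Gear 1 (driven, T1=10): tooth at mesh = (-N) mod T1
  40 = 4 * 10 + 0, so 40 mod 10 = 0
  (-40) mod 10 = 0
Mesh after 40 steps: gear-0 tooth 0 meets gear-1 tooth 0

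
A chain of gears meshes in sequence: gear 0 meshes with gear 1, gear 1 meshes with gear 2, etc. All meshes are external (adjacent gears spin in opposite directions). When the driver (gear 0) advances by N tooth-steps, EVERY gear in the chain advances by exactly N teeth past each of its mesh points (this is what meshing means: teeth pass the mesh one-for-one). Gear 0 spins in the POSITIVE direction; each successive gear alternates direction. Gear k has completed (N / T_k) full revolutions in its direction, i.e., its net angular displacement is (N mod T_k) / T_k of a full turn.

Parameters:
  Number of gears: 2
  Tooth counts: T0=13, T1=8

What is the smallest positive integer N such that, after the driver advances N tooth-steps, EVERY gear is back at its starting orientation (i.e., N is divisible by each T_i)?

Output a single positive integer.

Gear k returns to start when N is a multiple of T_k.
All gears at start simultaneously when N is a common multiple of [13, 8]; the smallest such N is lcm(13, 8).
Start: lcm = T0 = 13
Fold in T1=8: gcd(13, 8) = 1; lcm(13, 8) = 13 * 8 / 1 = 104 / 1 = 104
Full cycle length = 104

Answer: 104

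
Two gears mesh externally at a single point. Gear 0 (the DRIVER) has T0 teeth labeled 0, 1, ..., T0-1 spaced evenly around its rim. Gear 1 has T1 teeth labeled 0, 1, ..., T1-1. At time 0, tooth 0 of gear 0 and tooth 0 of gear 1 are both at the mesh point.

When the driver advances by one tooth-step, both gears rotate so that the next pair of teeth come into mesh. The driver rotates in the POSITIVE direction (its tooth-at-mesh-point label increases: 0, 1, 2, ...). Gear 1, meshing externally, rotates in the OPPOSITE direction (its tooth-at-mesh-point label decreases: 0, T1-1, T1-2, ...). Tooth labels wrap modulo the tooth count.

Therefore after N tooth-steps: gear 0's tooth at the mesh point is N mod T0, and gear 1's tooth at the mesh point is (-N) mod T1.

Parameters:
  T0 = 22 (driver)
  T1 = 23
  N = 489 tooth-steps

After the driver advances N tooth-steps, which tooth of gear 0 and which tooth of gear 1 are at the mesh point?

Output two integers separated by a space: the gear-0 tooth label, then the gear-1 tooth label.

Answer: 5 17

Derivation:
Gear 0 (driver, T0=22): tooth at mesh = N mod T0
  489 = 22 * 22 + 5, so 489 mod 22 = 5
  gear 0 tooth = 5
Gear 1 (driven, T1=23): tooth at mesh = (-N) mod T1
  489 = 21 * 23 + 6, so 489 mod 23 = 6
  (-489) mod 23 = (-6) mod 23 = 23 - 6 = 17
Mesh after 489 steps: gear-0 tooth 5 meets gear-1 tooth 17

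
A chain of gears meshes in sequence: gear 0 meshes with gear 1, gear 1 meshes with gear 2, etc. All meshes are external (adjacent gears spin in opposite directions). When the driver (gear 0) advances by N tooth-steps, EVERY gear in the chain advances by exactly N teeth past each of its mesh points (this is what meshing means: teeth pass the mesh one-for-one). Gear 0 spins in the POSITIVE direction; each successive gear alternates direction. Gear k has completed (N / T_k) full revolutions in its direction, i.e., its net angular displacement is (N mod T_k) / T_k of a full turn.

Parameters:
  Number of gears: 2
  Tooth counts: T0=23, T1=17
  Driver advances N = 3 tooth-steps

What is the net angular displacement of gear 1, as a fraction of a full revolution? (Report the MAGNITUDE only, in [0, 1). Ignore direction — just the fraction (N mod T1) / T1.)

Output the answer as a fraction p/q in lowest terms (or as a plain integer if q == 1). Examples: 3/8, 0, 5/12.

Answer: 3/17

Derivation:
Chain of 2 gears, tooth counts: [23, 17]
  gear 0: T0=23, direction=positive, advance = 3 mod 23 = 3 teeth = 3/23 turn
  gear 1: T1=17, direction=negative, advance = 3 mod 17 = 3 teeth = 3/17 turn
Gear 1: 3 mod 17 = 3
Fraction = 3 / 17 = 3/17 (gcd(3,17)=1) = 3/17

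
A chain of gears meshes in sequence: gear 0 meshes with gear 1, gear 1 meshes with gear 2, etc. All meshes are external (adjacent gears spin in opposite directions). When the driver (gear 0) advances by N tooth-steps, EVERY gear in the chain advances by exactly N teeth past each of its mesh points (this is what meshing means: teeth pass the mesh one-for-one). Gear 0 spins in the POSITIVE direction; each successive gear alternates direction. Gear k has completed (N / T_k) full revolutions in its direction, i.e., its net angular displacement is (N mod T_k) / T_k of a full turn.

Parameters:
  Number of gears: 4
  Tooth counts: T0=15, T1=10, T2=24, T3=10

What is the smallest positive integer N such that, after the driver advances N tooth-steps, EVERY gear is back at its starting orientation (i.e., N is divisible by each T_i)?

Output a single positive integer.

Answer: 120

Derivation:
Gear k returns to start when N is a multiple of T_k.
All gears at start simultaneously when N is a common multiple of [15, 10, 24, 10]; the smallest such N is lcm(15, 10, 24, 10).
Start: lcm = T0 = 15
Fold in T1=10: gcd(15, 10) = 5; lcm(15, 10) = 15 * 10 / 5 = 150 / 5 = 30
Fold in T2=24: gcd(30, 24) = 6; lcm(30, 24) = 30 * 24 / 6 = 720 / 6 = 120
Fold in T3=10: gcd(120, 10) = 10; lcm(120, 10) = 120 * 10 / 10 = 1200 / 10 = 120
Full cycle length = 120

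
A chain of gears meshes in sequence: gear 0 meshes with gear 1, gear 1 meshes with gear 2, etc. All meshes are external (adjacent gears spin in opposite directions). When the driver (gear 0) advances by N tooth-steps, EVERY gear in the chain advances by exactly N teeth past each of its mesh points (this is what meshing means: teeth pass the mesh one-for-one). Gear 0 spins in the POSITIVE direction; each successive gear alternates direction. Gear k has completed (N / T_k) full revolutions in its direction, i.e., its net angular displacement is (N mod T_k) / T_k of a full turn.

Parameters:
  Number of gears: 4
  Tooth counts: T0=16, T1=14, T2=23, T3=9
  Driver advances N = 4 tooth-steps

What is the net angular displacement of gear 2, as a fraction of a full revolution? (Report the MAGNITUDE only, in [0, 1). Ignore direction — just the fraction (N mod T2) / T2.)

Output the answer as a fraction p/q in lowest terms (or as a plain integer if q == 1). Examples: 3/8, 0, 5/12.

Answer: 4/23

Derivation:
Chain of 4 gears, tooth counts: [16, 14, 23, 9]
  gear 0: T0=16, direction=positive, advance = 4 mod 16 = 4 teeth = 4/16 turn
  gear 1: T1=14, direction=negative, advance = 4 mod 14 = 4 teeth = 4/14 turn
  gear 2: T2=23, direction=positive, advance = 4 mod 23 = 4 teeth = 4/23 turn
  gear 3: T3=9, direction=negative, advance = 4 mod 9 = 4 teeth = 4/9 turn
Gear 2: 4 mod 23 = 4
Fraction = 4 / 23 = 4/23 (gcd(4,23)=1) = 4/23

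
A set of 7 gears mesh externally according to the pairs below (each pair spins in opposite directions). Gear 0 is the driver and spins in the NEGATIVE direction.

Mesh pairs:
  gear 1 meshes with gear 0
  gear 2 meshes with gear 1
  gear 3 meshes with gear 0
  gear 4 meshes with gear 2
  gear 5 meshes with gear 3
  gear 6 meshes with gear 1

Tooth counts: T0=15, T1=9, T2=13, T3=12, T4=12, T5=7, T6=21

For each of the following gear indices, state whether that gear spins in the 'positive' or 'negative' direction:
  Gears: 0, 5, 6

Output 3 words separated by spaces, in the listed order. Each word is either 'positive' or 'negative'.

Answer: negative negative negative

Derivation:
Gear 0 (driver): negative (depth 0)
  gear 1: meshes with gear 0 -> depth 1 -> positive (opposite of gear 0)
  gear 2: meshes with gear 1 -> depth 2 -> negative (opposite of gear 1)
  gear 3: meshes with gear 0 -> depth 1 -> positive (opposite of gear 0)
  gear 4: meshes with gear 2 -> depth 3 -> positive (opposite of gear 2)
  gear 5: meshes with gear 3 -> depth 2 -> negative (opposite of gear 3)
  gear 6: meshes with gear 1 -> depth 2 -> negative (opposite of gear 1)
Queried indices 0, 5, 6 -> negative, negative, negative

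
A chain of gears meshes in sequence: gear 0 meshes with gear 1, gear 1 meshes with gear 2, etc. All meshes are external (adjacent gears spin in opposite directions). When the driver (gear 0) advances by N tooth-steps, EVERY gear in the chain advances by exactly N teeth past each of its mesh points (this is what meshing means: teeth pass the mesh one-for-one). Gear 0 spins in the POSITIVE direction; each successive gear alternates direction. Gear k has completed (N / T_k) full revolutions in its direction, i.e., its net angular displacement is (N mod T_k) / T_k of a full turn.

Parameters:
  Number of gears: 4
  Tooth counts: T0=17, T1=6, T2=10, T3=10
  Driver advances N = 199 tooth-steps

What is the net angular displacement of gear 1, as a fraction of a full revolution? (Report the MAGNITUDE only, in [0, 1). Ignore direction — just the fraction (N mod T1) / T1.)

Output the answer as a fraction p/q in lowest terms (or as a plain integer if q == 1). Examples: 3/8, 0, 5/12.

Answer: 1/6

Derivation:
Chain of 4 gears, tooth counts: [17, 6, 10, 10]
  gear 0: T0=17, direction=positive, advance = 199 mod 17 = 12 teeth = 12/17 turn
  gear 1: T1=6, direction=negative, advance = 199 mod 6 = 1 teeth = 1/6 turn
  gear 2: T2=10, direction=positive, advance = 199 mod 10 = 9 teeth = 9/10 turn
  gear 3: T3=10, direction=negative, advance = 199 mod 10 = 9 teeth = 9/10 turn
Gear 1: 199 mod 6 = 1
Fraction = 1 / 6 = 1/6 (gcd(1,6)=1) = 1/6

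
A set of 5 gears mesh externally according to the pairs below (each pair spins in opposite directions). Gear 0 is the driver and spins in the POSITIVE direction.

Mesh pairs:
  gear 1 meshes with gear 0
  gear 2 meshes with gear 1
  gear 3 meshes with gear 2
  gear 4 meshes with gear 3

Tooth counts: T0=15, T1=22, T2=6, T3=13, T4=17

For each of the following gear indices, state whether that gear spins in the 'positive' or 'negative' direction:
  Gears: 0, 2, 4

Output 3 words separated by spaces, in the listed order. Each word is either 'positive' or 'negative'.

Answer: positive positive positive

Derivation:
Gear 0 (driver): positive (depth 0)
  gear 1: meshes with gear 0 -> depth 1 -> negative (opposite of gear 0)
  gear 2: meshes with gear 1 -> depth 2 -> positive (opposite of gear 1)
  gear 3: meshes with gear 2 -> depth 3 -> negative (opposite of gear 2)
  gear 4: meshes with gear 3 -> depth 4 -> positive (opposite of gear 3)
Queried indices 0, 2, 4 -> positive, positive, positive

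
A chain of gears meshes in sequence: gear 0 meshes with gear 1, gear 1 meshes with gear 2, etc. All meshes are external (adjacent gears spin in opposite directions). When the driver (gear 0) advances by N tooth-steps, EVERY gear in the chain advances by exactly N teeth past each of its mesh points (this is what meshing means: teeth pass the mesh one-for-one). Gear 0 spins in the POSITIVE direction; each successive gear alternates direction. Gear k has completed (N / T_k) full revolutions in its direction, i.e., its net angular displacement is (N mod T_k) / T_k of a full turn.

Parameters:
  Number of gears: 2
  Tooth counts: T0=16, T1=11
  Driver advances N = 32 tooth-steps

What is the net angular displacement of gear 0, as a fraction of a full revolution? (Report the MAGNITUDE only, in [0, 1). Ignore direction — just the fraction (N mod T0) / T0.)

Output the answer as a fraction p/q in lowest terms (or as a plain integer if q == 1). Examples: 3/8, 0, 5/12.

Chain of 2 gears, tooth counts: [16, 11]
  gear 0: T0=16, direction=positive, advance = 32 mod 16 = 0 teeth = 0/16 turn
  gear 1: T1=11, direction=negative, advance = 32 mod 11 = 10 teeth = 10/11 turn
Gear 0: 32 mod 16 = 0
Fraction = 0 / 16 = 0/1 (gcd(0,16)=16) = 0

Answer: 0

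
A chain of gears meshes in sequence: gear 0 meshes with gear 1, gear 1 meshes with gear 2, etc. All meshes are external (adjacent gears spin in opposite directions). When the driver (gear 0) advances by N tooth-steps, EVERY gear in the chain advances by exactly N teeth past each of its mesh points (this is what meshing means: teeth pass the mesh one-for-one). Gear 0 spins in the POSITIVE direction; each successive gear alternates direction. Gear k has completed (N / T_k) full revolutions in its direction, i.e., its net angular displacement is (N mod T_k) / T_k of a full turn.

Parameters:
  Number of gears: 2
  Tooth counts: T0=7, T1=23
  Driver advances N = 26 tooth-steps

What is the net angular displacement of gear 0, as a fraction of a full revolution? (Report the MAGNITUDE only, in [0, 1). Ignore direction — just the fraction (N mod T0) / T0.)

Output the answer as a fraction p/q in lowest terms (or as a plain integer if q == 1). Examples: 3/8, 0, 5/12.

Chain of 2 gears, tooth counts: [7, 23]
  gear 0: T0=7, direction=positive, advance = 26 mod 7 = 5 teeth = 5/7 turn
  gear 1: T1=23, direction=negative, advance = 26 mod 23 = 3 teeth = 3/23 turn
Gear 0: 26 mod 7 = 5
Fraction = 5 / 7 = 5/7 (gcd(5,7)=1) = 5/7

Answer: 5/7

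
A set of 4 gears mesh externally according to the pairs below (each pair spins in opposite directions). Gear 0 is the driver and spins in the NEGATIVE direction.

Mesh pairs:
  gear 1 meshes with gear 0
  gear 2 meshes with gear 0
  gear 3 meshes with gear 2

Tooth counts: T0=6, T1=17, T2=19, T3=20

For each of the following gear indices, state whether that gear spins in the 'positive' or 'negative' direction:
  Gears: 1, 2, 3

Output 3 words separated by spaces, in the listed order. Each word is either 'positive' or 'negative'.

Answer: positive positive negative

Derivation:
Gear 0 (driver): negative (depth 0)
  gear 1: meshes with gear 0 -> depth 1 -> positive (opposite of gear 0)
  gear 2: meshes with gear 0 -> depth 1 -> positive (opposite of gear 0)
  gear 3: meshes with gear 2 -> depth 2 -> negative (opposite of gear 2)
Queried indices 1, 2, 3 -> positive, positive, negative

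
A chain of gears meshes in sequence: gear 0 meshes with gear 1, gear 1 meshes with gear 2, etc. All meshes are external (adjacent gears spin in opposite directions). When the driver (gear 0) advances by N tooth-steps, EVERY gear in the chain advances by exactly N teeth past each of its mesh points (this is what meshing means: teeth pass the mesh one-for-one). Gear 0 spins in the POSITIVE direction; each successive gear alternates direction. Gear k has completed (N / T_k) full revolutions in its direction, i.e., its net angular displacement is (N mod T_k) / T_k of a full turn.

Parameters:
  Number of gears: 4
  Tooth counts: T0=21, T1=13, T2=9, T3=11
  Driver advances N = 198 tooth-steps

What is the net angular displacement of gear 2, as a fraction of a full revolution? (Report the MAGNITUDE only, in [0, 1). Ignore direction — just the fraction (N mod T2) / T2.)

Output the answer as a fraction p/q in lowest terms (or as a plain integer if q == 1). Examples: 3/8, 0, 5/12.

Chain of 4 gears, tooth counts: [21, 13, 9, 11]
  gear 0: T0=21, direction=positive, advance = 198 mod 21 = 9 teeth = 9/21 turn
  gear 1: T1=13, direction=negative, advance = 198 mod 13 = 3 teeth = 3/13 turn
  gear 2: T2=9, direction=positive, advance = 198 mod 9 = 0 teeth = 0/9 turn
  gear 3: T3=11, direction=negative, advance = 198 mod 11 = 0 teeth = 0/11 turn
Gear 2: 198 mod 9 = 0
Fraction = 0 / 9 = 0/1 (gcd(0,9)=9) = 0

Answer: 0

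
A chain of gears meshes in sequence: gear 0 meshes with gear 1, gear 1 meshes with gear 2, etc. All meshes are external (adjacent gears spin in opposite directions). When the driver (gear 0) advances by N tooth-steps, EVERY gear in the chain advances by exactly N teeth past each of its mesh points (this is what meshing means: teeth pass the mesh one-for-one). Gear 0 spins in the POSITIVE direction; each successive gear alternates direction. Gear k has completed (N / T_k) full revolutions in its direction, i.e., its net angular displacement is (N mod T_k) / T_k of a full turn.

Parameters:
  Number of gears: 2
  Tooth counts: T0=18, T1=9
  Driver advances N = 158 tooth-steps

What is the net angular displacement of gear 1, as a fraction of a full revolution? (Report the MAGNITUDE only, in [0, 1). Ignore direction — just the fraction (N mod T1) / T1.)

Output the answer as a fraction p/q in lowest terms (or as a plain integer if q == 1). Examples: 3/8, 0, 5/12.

Answer: 5/9

Derivation:
Chain of 2 gears, tooth counts: [18, 9]
  gear 0: T0=18, direction=positive, advance = 158 mod 18 = 14 teeth = 14/18 turn
  gear 1: T1=9, direction=negative, advance = 158 mod 9 = 5 teeth = 5/9 turn
Gear 1: 158 mod 9 = 5
Fraction = 5 / 9 = 5/9 (gcd(5,9)=1) = 5/9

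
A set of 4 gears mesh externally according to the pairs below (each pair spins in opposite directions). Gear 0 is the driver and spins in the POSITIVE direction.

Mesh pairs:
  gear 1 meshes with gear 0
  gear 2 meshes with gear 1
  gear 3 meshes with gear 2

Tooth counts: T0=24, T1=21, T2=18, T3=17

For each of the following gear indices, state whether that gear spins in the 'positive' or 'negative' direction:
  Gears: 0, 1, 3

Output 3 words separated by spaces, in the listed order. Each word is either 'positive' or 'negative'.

Answer: positive negative negative

Derivation:
Gear 0 (driver): positive (depth 0)
  gear 1: meshes with gear 0 -> depth 1 -> negative (opposite of gear 0)
  gear 2: meshes with gear 1 -> depth 2 -> positive (opposite of gear 1)
  gear 3: meshes with gear 2 -> depth 3 -> negative (opposite of gear 2)
Queried indices 0, 1, 3 -> positive, negative, negative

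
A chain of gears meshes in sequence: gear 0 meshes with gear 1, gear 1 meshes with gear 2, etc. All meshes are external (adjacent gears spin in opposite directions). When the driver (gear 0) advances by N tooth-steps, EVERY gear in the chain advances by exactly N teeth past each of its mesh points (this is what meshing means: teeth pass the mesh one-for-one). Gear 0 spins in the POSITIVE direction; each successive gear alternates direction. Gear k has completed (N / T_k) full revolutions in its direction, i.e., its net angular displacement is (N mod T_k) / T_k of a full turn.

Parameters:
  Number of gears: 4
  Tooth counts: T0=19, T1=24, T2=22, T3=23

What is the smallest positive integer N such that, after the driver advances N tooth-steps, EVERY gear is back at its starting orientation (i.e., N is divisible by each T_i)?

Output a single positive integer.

Gear k returns to start when N is a multiple of T_k.
All gears at start simultaneously when N is a common multiple of [19, 24, 22, 23]; the smallest such N is lcm(19, 24, 22, 23).
Start: lcm = T0 = 19
Fold in T1=24: gcd(19, 24) = 1; lcm(19, 24) = 19 * 24 / 1 = 456 / 1 = 456
Fold in T2=22: gcd(456, 22) = 2; lcm(456, 22) = 456 * 22 / 2 = 10032 / 2 = 5016
Fold in T3=23: gcd(5016, 23) = 1; lcm(5016, 23) = 5016 * 23 / 1 = 115368 / 1 = 115368
Full cycle length = 115368

Answer: 115368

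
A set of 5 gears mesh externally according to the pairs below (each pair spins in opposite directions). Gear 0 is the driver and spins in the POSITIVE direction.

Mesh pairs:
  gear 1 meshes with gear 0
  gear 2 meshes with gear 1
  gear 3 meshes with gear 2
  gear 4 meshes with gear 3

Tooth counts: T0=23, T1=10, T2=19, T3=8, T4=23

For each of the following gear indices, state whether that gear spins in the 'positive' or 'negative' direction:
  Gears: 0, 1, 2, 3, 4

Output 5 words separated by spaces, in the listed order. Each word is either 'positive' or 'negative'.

Answer: positive negative positive negative positive

Derivation:
Gear 0 (driver): positive (depth 0)
  gear 1: meshes with gear 0 -> depth 1 -> negative (opposite of gear 0)
  gear 2: meshes with gear 1 -> depth 2 -> positive (opposite of gear 1)
  gear 3: meshes with gear 2 -> depth 3 -> negative (opposite of gear 2)
  gear 4: meshes with gear 3 -> depth 4 -> positive (opposite of gear 3)
Queried indices 0, 1, 2, 3, 4 -> positive, negative, positive, negative, positive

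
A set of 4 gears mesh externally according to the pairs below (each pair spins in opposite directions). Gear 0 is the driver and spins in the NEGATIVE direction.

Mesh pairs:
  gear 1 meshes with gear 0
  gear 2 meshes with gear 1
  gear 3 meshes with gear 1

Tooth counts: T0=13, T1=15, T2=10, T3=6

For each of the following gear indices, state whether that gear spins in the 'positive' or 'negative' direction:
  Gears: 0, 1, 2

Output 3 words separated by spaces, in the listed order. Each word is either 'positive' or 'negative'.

Answer: negative positive negative

Derivation:
Gear 0 (driver): negative (depth 0)
  gear 1: meshes with gear 0 -> depth 1 -> positive (opposite of gear 0)
  gear 2: meshes with gear 1 -> depth 2 -> negative (opposite of gear 1)
  gear 3: meshes with gear 1 -> depth 2 -> negative (opposite of gear 1)
Queried indices 0, 1, 2 -> negative, positive, negative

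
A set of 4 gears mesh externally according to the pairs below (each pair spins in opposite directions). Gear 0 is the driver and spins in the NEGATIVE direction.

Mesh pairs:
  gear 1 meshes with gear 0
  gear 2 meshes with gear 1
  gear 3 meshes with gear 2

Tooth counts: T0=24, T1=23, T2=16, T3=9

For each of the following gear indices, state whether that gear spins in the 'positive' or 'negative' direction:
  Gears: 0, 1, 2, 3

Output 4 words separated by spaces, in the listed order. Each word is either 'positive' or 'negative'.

Answer: negative positive negative positive

Derivation:
Gear 0 (driver): negative (depth 0)
  gear 1: meshes with gear 0 -> depth 1 -> positive (opposite of gear 0)
  gear 2: meshes with gear 1 -> depth 2 -> negative (opposite of gear 1)
  gear 3: meshes with gear 2 -> depth 3 -> positive (opposite of gear 2)
Queried indices 0, 1, 2, 3 -> negative, positive, negative, positive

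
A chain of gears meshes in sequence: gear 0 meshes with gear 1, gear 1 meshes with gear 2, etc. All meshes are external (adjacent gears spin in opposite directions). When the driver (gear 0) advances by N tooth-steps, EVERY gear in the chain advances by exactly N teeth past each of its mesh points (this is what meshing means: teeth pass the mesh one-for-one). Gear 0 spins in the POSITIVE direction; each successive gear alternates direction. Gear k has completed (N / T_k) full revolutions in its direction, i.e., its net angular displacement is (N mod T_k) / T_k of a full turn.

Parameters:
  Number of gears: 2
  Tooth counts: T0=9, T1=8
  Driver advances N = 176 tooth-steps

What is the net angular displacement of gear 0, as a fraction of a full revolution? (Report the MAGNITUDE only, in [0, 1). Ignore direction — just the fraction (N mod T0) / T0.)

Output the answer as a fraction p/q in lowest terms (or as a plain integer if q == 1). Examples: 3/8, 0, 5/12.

Chain of 2 gears, tooth counts: [9, 8]
  gear 0: T0=9, direction=positive, advance = 176 mod 9 = 5 teeth = 5/9 turn
  gear 1: T1=8, direction=negative, advance = 176 mod 8 = 0 teeth = 0/8 turn
Gear 0: 176 mod 9 = 5
Fraction = 5 / 9 = 5/9 (gcd(5,9)=1) = 5/9

Answer: 5/9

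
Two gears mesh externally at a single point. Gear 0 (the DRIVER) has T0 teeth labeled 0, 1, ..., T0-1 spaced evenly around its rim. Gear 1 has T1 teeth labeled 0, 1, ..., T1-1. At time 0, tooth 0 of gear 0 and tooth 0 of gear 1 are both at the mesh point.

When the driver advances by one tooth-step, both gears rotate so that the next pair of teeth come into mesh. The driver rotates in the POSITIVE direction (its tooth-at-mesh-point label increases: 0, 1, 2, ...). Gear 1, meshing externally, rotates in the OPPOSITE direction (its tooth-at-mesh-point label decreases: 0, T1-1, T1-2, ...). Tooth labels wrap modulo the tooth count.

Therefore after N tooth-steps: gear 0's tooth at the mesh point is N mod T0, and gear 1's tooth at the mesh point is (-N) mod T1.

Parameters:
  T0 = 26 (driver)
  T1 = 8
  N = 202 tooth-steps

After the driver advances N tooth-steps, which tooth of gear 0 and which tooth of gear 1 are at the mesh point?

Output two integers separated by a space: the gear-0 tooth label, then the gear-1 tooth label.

Gear 0 (driver, T0=26): tooth at mesh = N mod T0
  202 = 7 * 26 + 20, so 202 mod 26 = 20
  gear 0 tooth = 20
Gear 1 (driven, T1=8): tooth at mesh = (-N) mod T1
  202 = 25 * 8 + 2, so 202 mod 8 = 2
  (-202) mod 8 = (-2) mod 8 = 8 - 2 = 6
Mesh after 202 steps: gear-0 tooth 20 meets gear-1 tooth 6

Answer: 20 6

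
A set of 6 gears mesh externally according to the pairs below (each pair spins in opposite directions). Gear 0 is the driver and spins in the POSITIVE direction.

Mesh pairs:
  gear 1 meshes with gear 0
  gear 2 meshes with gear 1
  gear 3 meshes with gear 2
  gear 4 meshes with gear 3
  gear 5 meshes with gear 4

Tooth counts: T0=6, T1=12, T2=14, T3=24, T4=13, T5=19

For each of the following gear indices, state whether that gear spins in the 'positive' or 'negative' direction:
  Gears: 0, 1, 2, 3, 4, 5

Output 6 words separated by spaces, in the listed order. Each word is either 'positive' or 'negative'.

Answer: positive negative positive negative positive negative

Derivation:
Gear 0 (driver): positive (depth 0)
  gear 1: meshes with gear 0 -> depth 1 -> negative (opposite of gear 0)
  gear 2: meshes with gear 1 -> depth 2 -> positive (opposite of gear 1)
  gear 3: meshes with gear 2 -> depth 3 -> negative (opposite of gear 2)
  gear 4: meshes with gear 3 -> depth 4 -> positive (opposite of gear 3)
  gear 5: meshes with gear 4 -> depth 5 -> negative (opposite of gear 4)
Queried indices 0, 1, 2, 3, 4, 5 -> positive, negative, positive, negative, positive, negative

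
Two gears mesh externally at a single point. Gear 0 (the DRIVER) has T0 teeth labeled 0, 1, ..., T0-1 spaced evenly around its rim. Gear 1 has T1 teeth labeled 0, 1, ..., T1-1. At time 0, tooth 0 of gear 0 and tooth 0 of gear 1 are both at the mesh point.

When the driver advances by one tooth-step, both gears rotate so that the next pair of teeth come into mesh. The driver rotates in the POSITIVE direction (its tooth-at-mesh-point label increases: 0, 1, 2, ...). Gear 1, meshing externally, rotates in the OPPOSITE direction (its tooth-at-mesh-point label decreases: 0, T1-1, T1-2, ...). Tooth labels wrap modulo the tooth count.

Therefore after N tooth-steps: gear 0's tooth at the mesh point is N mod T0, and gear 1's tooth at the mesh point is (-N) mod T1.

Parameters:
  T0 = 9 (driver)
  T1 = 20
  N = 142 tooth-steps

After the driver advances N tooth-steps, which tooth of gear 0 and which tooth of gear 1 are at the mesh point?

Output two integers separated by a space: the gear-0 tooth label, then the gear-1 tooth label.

Answer: 7 18

Derivation:
Gear 0 (driver, T0=9): tooth at mesh = N mod T0
  142 = 15 * 9 + 7, so 142 mod 9 = 7
  gear 0 tooth = 7
Gear 1 (driven, T1=20): tooth at mesh = (-N) mod T1
  142 = 7 * 20 + 2, so 142 mod 20 = 2
  (-142) mod 20 = (-2) mod 20 = 20 - 2 = 18
Mesh after 142 steps: gear-0 tooth 7 meets gear-1 tooth 18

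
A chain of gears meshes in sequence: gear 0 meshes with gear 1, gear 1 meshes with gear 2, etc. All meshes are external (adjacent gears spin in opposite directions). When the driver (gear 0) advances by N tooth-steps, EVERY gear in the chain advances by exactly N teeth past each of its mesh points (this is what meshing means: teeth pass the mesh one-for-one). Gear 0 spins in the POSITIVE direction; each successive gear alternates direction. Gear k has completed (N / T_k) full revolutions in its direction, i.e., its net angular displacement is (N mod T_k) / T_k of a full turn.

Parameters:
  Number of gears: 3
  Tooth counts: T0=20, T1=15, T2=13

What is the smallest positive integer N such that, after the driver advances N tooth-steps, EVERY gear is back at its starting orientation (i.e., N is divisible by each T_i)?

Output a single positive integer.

Answer: 780

Derivation:
Gear k returns to start when N is a multiple of T_k.
All gears at start simultaneously when N is a common multiple of [20, 15, 13]; the smallest such N is lcm(20, 15, 13).
Start: lcm = T0 = 20
Fold in T1=15: gcd(20, 15) = 5; lcm(20, 15) = 20 * 15 / 5 = 300 / 5 = 60
Fold in T2=13: gcd(60, 13) = 1; lcm(60, 13) = 60 * 13 / 1 = 780 / 1 = 780
Full cycle length = 780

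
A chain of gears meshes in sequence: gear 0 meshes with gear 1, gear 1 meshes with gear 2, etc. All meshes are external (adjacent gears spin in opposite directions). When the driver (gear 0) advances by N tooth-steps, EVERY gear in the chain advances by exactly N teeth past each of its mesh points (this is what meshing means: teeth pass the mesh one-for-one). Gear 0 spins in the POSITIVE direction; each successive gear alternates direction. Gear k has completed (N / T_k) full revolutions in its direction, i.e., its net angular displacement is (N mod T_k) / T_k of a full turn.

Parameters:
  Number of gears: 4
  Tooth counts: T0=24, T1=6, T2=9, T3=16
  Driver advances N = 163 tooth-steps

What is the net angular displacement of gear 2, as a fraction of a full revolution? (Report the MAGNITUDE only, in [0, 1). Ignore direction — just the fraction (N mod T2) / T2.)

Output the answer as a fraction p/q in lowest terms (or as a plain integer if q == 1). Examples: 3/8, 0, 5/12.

Answer: 1/9

Derivation:
Chain of 4 gears, tooth counts: [24, 6, 9, 16]
  gear 0: T0=24, direction=positive, advance = 163 mod 24 = 19 teeth = 19/24 turn
  gear 1: T1=6, direction=negative, advance = 163 mod 6 = 1 teeth = 1/6 turn
  gear 2: T2=9, direction=positive, advance = 163 mod 9 = 1 teeth = 1/9 turn
  gear 3: T3=16, direction=negative, advance = 163 mod 16 = 3 teeth = 3/16 turn
Gear 2: 163 mod 9 = 1
Fraction = 1 / 9 = 1/9 (gcd(1,9)=1) = 1/9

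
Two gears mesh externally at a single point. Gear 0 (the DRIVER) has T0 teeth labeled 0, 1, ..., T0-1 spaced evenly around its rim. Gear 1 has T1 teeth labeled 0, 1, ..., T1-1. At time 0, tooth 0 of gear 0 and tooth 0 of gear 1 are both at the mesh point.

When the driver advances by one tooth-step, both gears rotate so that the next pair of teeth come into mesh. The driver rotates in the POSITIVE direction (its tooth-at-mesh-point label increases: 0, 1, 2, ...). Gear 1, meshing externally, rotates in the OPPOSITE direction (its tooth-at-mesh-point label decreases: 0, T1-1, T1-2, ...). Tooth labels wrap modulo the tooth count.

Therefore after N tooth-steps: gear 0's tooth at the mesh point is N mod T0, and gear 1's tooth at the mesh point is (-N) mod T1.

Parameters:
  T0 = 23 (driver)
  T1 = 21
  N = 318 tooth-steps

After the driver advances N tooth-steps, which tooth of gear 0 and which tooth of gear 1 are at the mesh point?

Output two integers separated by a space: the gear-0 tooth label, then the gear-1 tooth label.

Gear 0 (driver, T0=23): tooth at mesh = N mod T0
  318 = 13 * 23 + 19, so 318 mod 23 = 19
  gear 0 tooth = 19
Gear 1 (driven, T1=21): tooth at mesh = (-N) mod T1
  318 = 15 * 21 + 3, so 318 mod 21 = 3
  (-318) mod 21 = (-3) mod 21 = 21 - 3 = 18
Mesh after 318 steps: gear-0 tooth 19 meets gear-1 tooth 18

Answer: 19 18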